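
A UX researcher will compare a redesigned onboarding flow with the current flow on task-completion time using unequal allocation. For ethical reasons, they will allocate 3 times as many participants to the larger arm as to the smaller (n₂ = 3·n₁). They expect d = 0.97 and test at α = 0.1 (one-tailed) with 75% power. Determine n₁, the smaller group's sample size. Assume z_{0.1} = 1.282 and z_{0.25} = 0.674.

n₁ = 6

With allocation ratio k = n₂/n₁ = 3, Var(x̄₁−x̄₂) = σ²(1/n₁ + 1/(k·n₁)) = σ²·(k+1)/(k·n₁).
So n₁ = (1 + 1/k)·((z_{α} + z_β)/d)² = 1.333 × (1.956/0.97)².
n₁ = 1.333 × 4.07 = 5.4.
Round up: n₁ = 6, giving n₂ = 3 × 6 = 18.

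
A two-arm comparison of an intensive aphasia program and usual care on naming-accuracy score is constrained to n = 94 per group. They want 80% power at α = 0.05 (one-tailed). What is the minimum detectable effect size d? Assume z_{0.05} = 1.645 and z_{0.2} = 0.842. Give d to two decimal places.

d_min ≈ 0.36

For two independent groups of n = 94 each: d_min = (z_{α} + z_β)·√(2/n).
z-sum = 1.645 + 0.842 = 2.487.
d_min = 2.487 × √(2/94) = 2.487 × 0.1459 = 0.363.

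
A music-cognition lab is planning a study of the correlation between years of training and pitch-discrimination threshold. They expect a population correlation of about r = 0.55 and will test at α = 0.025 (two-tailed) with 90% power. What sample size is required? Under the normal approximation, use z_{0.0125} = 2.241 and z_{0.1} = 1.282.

Fisher's z: C = ½·ln((1+r)/(1−r)) = ½·ln(3.4444) = 0.6184.
n = ((z_{α/2} + z_β)/C)² + 3.
(2.241 + 1.282) / 0.6184 = 3.523 / 0.6184 = 5.697.
n = 5.697² + 3 = 32.46 + 3 = 35.5.
Round up.

n = 36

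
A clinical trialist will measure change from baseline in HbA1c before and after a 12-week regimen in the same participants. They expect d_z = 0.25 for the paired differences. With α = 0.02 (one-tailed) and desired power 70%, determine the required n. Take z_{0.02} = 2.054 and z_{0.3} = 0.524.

n = 107 pairs

For a paired (one-sample on differences) test: n = ((z_{α} + z_β) / d)².
z_{α} + z_β = 2.054 + 0.524 = 2.578.
n = (2.578 / 0.25)² = 10.312² = 106.34.
Round up.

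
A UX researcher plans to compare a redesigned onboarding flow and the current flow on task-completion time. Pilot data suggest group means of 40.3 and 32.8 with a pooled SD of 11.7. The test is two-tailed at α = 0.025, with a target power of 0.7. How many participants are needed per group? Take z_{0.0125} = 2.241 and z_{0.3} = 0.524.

n = 38 per group

Cohen's d = |M₁ − M₂| / SD_pooled = |40.3 − 32.8| / 11.7 = 7.5 / 11.7 = 0.641.
For two independent groups with equal n: n = 2·((z_{α/2} + z_β) / d)².
z_{α/2} + z_β = 2.241 + 0.524 = 2.765.
n = 2 × (2.765 / 0.641)² = 2 × 4.314² = 2 × 18.61 = 37.2.
Round up to the next whole participant.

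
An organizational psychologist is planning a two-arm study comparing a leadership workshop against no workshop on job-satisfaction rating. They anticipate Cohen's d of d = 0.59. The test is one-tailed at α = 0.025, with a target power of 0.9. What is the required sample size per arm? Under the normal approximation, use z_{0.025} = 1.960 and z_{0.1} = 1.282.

For two independent groups with equal n: n = 2·((z_{α} + z_β) / d)².
z_{α} + z_β = 1.960 + 1.282 = 3.242.
n = 2 × (3.242 / 0.59)² = 2 × 5.495² = 2 × 30.19 = 60.4.
Round up to the next whole participant.

n = 61 per group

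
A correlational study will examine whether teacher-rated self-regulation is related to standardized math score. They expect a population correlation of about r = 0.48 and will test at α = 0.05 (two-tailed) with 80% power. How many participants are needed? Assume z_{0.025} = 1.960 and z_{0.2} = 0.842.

n = 32

Fisher's z: C = ½·ln((1+r)/(1−r)) = ½·ln(2.8462) = 0.5230.
n = ((z_{α/2} + z_β)/C)² + 3.
(1.960 + 0.842) / 0.5230 = 2.802 / 0.5230 = 5.358.
n = 5.358² + 3 = 28.70 + 3 = 31.7.
Round up.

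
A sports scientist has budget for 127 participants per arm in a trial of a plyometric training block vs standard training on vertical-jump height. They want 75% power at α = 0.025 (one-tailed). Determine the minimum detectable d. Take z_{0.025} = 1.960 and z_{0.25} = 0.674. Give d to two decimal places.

For two independent groups of n = 127 each: d_min = (z_{α} + z_β)·√(2/n).
z-sum = 1.960 + 0.674 = 2.634.
d_min = 2.634 × √(2/127) = 2.634 × 0.1255 = 0.331.

d_min ≈ 0.33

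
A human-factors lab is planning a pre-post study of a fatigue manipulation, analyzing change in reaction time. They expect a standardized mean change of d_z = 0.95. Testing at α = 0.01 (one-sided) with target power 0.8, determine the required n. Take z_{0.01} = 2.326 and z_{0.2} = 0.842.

n = 12 pairs

For a paired (one-sample on differences) test: n = ((z_{α} + z_β) / d)².
z_{α} + z_β = 2.326 + 0.842 = 3.168.
n = (3.168 / 0.95)² = 3.335² = 11.12.
Round up.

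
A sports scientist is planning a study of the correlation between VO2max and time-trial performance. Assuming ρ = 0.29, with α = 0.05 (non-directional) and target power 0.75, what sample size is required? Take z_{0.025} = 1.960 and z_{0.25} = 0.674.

Fisher's z: C = ½·ln((1+r)/(1−r)) = ½·ln(1.8169) = 0.2986.
n = ((z_{α/2} + z_β)/C)² + 3.
(1.960 + 0.674) / 0.2986 = 2.634 / 0.2986 = 8.821.
n = 8.821² + 3 = 77.81 + 3 = 80.8.
Round up.

n = 81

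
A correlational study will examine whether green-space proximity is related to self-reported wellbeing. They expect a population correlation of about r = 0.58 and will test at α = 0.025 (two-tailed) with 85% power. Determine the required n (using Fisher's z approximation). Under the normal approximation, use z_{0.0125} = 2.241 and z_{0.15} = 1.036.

Fisher's z: C = ½·ln((1+r)/(1−r)) = ½·ln(3.7619) = 0.6625.
n = ((z_{α/2} + z_β)/C)² + 3.
(2.241 + 1.036) / 0.6625 = 3.277 / 0.6625 = 4.946.
n = 4.946² + 3 = 24.47 + 3 = 27.5.
Round up.

n = 28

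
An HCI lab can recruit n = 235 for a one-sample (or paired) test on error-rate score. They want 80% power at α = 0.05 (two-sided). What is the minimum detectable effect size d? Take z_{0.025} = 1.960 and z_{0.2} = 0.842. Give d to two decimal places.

For a single sample (or paired design) of n = 235: d_min = (z_{α/2} + z_β)/√n.
z-sum = 1.960 + 0.842 = 2.802.
d_min = 2.802 / √235 = 2.802 / 15.330 = 0.183.

d_min ≈ 0.18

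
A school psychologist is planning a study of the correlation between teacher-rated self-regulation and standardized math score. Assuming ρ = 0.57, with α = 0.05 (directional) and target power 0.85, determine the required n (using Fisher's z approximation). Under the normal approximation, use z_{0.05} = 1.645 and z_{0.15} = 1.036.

Fisher's z: C = ½·ln((1+r)/(1−r)) = ½·ln(3.6512) = 0.6475.
n = ((z_{α} + z_β)/C)² + 3.
(1.645 + 1.036) / 0.6475 = 2.681 / 0.6475 = 4.141.
n = 4.141² + 3 = 17.14 + 3 = 20.1.
Round up.

n = 21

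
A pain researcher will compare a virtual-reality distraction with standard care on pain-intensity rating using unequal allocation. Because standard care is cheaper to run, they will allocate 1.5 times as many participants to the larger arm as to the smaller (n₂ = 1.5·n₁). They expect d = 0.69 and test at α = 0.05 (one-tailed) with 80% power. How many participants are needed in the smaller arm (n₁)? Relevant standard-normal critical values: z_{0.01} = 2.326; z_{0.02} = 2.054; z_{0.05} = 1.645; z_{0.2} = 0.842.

n₁ = 22

With allocation ratio k = n₂/n₁ = 1.5, Var(x̄₁−x̄₂) = σ²(1/n₁ + 1/(k·n₁)) = σ²·(k+1)/(k·n₁).
So n₁ = (1 + 1/k)·((z_{α} + z_β)/d)² = 1.667 × (2.487/0.69)².
n₁ = 1.667 × 12.99 = 21.7.
Round up: n₁ = 22, giving n₂ = 1.5 × 22 = 33.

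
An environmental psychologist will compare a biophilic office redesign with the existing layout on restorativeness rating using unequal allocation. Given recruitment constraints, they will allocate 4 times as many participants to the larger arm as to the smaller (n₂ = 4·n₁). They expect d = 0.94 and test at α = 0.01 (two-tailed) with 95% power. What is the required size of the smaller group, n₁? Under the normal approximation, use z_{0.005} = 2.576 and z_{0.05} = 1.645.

With allocation ratio k = n₂/n₁ = 4, Var(x̄₁−x̄₂) = σ²(1/n₁ + 1/(k·n₁)) = σ²·(k+1)/(k·n₁).
So n₁ = (1 + 1/k)·((z_{α/2} + z_β)/d)² = 1.250 × (4.221/0.94)².
n₁ = 1.250 × 20.16 = 25.2.
Round up: n₁ = 26, giving n₂ = 4 × 26 = 104.

n₁ = 26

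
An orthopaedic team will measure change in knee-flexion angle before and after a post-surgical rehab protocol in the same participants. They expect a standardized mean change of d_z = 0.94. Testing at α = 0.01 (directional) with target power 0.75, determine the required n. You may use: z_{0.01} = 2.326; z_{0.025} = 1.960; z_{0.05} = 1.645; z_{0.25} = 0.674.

For a paired (one-sample on differences) test: n = ((z_{α} + z_β) / d)².
z_{α} + z_β = 2.326 + 0.674 = 3.000.
n = (3.000 / 0.94)² = 3.191² = 10.19.
Round up.

n = 11 pairs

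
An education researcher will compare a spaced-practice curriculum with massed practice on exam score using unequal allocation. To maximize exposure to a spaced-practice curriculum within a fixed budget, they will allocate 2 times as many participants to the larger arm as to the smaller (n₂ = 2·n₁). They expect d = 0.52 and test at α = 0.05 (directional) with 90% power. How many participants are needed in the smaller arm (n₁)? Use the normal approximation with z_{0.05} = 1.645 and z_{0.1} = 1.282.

n₁ = 48

With allocation ratio k = n₂/n₁ = 2, Var(x̄₁−x̄₂) = σ²(1/n₁ + 1/(k·n₁)) = σ²·(k+1)/(k·n₁).
So n₁ = (1 + 1/k)·((z_{α} + z_β)/d)² = 1.500 × (2.927/0.52)².
n₁ = 1.500 × 31.68 = 47.5.
Round up: n₁ = 48, giving n₂ = 2 × 48 = 96.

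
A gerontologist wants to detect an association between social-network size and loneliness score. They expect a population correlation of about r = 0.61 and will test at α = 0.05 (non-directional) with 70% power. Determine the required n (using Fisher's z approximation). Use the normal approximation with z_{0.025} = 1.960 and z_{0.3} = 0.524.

Fisher's z: C = ½·ln((1+r)/(1−r)) = ½·ln(4.1282) = 0.7089.
n = ((z_{α/2} + z_β)/C)² + 3.
(1.960 + 0.524) / 0.7089 = 2.484 / 0.7089 = 3.504.
n = 3.504² + 3 = 12.28 + 3 = 15.3.
Round up.

n = 16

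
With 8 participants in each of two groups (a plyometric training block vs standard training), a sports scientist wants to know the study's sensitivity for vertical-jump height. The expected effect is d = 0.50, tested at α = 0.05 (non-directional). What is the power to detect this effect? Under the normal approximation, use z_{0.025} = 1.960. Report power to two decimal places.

For two equal groups, power = Φ(d·√(n/2) − z_{α/2}).
d·√(n/2) = 0.50 × √(8/2) = 0.50 × 2.000 = 1.000.
z_β = 1.000 − 1.960 = -0.960.
Power = Φ(-0.960) = 0.169.

power ≈ 0.17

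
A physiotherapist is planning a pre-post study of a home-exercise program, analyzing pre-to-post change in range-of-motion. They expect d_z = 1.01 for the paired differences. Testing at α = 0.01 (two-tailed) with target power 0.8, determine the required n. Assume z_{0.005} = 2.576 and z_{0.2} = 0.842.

n = 12 pairs

For a paired (one-sample on differences) test: n = ((z_{α/2} + z_β) / d)².
z_{α/2} + z_β = 2.576 + 0.842 = 3.418.
n = (3.418 / 1.01)² = 3.384² = 11.45.
Round up.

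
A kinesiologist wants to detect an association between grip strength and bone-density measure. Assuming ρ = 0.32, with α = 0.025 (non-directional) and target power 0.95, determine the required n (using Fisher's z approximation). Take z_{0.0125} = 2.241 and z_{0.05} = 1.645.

Fisher's z: C = ½·ln((1+r)/(1−r)) = ½·ln(1.9412) = 0.3316.
n = ((z_{α/2} + z_β)/C)² + 3.
(2.241 + 1.645) / 0.3316 = 3.886 / 0.3316 = 11.719.
n = 11.719² + 3 = 137.33 + 3 = 140.3.
Round up.

n = 141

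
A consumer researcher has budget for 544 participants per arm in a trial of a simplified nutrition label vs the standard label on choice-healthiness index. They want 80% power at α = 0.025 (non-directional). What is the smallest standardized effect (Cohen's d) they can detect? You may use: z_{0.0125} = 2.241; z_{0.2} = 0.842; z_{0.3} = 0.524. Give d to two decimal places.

For two independent groups of n = 544 each: d_min = (z_{α/2} + z_β)·√(2/n).
z-sum = 2.241 + 0.842 = 3.083.
d_min = 3.083 × √(2/544) = 3.083 × 0.0606 = 0.187.

d_min ≈ 0.19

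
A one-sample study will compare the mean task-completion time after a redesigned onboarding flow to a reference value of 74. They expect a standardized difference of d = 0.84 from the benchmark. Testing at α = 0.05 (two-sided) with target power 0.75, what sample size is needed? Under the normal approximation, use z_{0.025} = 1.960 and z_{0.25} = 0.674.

For a one-sample test: n = ((z_{α/2} + z_β) / d)².
z_{α/2} + z_β = 1.960 + 0.674 = 2.634.
n = (2.634 / 0.84)² = 3.136² = 9.83.
Round up.

n = 10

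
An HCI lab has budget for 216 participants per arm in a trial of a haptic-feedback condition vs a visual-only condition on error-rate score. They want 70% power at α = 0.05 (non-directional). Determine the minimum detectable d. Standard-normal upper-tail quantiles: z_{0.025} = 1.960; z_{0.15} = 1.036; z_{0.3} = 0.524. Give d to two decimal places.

d_min ≈ 0.24

For two independent groups of n = 216 each: d_min = (z_{α/2} + z_β)·√(2/n).
z-sum = 1.960 + 0.524 = 2.484.
d_min = 2.484 × √(2/216) = 2.484 × 0.0962 = 0.239.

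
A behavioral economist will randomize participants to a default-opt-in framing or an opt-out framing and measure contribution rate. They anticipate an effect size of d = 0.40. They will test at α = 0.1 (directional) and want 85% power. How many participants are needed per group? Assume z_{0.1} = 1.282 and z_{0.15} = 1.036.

n = 68 per group

For two independent groups with equal n: n = 2·((z_{α} + z_β) / d)².
z_{α} + z_β = 1.282 + 1.036 = 2.318.
n = 2 × (2.318 / 0.40)² = 2 × 5.795² = 2 × 33.58 = 67.2.
Round up to the next whole participant.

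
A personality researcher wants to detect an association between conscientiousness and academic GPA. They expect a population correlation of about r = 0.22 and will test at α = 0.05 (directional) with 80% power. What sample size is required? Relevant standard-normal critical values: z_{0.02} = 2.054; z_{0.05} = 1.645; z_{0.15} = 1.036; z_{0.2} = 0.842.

Fisher's z: C = ½·ln((1+r)/(1−r)) = ½·ln(1.5641) = 0.2237.
n = ((z_{α} + z_β)/C)² + 3.
(1.645 + 0.842) / 0.2237 = 2.487 / 0.2237 = 11.118.
n = 11.118² + 3 = 123.60 + 3 = 126.6.
Round up.

n = 127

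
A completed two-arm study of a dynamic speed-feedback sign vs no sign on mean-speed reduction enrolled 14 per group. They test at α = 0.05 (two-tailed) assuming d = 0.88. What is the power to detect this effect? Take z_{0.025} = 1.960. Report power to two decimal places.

For two equal groups, power = Φ(d·√(n/2) − z_{α/2}).
d·√(n/2) = 0.88 × √(14/2) = 0.88 × 2.646 = 2.328.
z_β = 2.328 − 1.960 = 0.368.
Power = Φ(0.368) = 0.644.

power ≈ 0.64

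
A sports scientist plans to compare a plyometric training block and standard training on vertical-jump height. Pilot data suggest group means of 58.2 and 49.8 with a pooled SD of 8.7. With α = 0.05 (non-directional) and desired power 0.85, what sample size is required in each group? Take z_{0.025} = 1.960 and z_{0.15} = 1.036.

Cohen's d = |M₁ − M₂| / SD_pooled = |58.2 − 49.8| / 8.7 = 8.4 / 8.7 = 0.966.
For two independent groups with equal n: n = 2·((z_{α/2} + z_β) / d)².
z_{α/2} + z_β = 1.960 + 1.036 = 2.996.
n = 2 × (2.996 / 0.966)² = 2 × 3.101² = 2 × 9.62 = 19.2.
Round up to the next whole participant.

n = 20 per group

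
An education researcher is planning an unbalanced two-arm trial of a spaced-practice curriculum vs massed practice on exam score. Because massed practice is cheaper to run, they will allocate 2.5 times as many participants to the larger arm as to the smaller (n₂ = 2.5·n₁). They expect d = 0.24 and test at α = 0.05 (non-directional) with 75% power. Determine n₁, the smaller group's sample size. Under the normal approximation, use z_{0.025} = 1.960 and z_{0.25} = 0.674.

With allocation ratio k = n₂/n₁ = 2.5, Var(x̄₁−x̄₂) = σ²(1/n₁ + 1/(k·n₁)) = σ²·(k+1)/(k·n₁).
So n₁ = (1 + 1/k)·((z_{α/2} + z_β)/d)² = 1.400 × (2.634/0.24)².
n₁ = 1.400 × 120.45 = 168.6.
Round up: n₁ = 169, giving n₂ = ⌈2.5 × 169⌉ = ⌈422.5⌉ = 423.

n₁ = 169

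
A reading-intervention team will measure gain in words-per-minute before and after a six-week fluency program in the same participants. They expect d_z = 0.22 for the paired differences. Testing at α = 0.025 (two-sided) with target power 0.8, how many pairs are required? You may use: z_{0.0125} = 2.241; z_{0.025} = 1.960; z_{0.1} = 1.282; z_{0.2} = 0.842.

For a paired (one-sample on differences) test: n = ((z_{α/2} + z_β) / d)².
z_{α/2} + z_β = 2.241 + 0.842 = 3.083.
n = (3.083 / 0.22)² = 14.014² = 196.38.
Round up.

n = 197 pairs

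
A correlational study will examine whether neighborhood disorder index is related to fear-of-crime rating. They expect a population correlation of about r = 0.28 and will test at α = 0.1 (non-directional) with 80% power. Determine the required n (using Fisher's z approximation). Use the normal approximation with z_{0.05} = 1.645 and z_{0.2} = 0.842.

Fisher's z: C = ½·ln((1+r)/(1−r)) = ½·ln(1.7778) = 0.2877.
n = ((z_{α/2} + z_β)/C)² + 3.
(1.645 + 0.842) / 0.2877 = 2.487 / 0.2877 = 8.644.
n = 8.644² + 3 = 74.73 + 3 = 77.7.
Round up.

n = 78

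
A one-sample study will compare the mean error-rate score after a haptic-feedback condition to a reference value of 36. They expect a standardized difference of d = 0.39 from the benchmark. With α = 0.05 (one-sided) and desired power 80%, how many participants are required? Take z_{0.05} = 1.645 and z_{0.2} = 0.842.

For a one-sample test: n = ((z_{α} + z_β) / d)².
z_{α} + z_β = 1.645 + 0.842 = 2.487.
n = (2.487 / 0.39)² = 6.377² = 40.67.
Round up.

n = 41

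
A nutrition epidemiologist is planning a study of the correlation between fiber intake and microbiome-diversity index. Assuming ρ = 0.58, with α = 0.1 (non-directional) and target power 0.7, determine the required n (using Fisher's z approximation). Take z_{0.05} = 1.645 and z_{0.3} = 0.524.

n = 14

Fisher's z: C = ½·ln((1+r)/(1−r)) = ½·ln(3.7619) = 0.6625.
n = ((z_{α/2} + z_β)/C)² + 3.
(1.645 + 0.524) / 0.6625 = 2.169 / 0.6625 = 3.274.
n = 3.274² + 3 = 10.72 + 3 = 13.7.
Round up.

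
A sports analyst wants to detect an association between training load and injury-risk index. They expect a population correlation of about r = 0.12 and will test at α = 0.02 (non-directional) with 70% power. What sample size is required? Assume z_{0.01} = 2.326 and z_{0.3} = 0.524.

Fisher's z: C = ½·ln((1+r)/(1−r)) = ½·ln(1.2727) = 0.1206.
n = ((z_{α/2} + z_β)/C)² + 3.
(2.326 + 0.524) / 0.1206 = 2.850 / 0.1206 = 23.632.
n = 23.632² + 3 = 558.46 + 3 = 561.5.
Round up.

n = 562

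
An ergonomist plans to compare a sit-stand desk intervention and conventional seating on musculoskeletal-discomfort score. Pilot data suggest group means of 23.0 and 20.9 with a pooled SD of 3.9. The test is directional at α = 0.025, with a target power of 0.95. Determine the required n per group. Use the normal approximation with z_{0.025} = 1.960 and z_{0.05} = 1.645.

Cohen's d = |M₁ − M₂| / SD_pooled = |23.0 − 20.9| / 3.9 = 2.1 / 3.9 = 0.538.
For two independent groups with equal n: n = 2·((z_{α} + z_β) / d)².
z_{α} + z_β = 1.960 + 1.645 = 3.605.
n = 2 × (3.605 / 0.538)² = 2 × 6.701² = 2 × 44.90 = 89.8.
Round up to the next whole participant.

n = 90 per group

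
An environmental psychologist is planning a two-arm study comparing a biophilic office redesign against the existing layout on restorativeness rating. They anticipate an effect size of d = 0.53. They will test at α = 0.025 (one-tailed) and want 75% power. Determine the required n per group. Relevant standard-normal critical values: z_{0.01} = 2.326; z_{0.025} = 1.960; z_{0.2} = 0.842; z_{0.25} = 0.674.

n = 50 per group

For two independent groups with equal n: n = 2·((z_{α} + z_β) / d)².
z_{α} + z_β = 1.960 + 0.674 = 2.634.
n = 2 × (2.634 / 0.53)² = 2 × 4.970² = 2 × 24.70 = 49.4.
Round up to the next whole participant.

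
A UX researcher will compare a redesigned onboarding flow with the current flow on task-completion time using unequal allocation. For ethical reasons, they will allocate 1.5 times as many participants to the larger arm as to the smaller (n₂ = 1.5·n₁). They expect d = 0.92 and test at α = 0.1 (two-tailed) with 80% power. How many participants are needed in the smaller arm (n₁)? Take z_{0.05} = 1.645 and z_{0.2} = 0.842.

With allocation ratio k = n₂/n₁ = 1.5, Var(x̄₁−x̄₂) = σ²(1/n₁ + 1/(k·n₁)) = σ²·(k+1)/(k·n₁).
So n₁ = (1 + 1/k)·((z_{α/2} + z_β)/d)² = 1.667 × (2.487/0.92)².
n₁ = 1.667 × 7.31 = 12.2.
Round up: n₁ = 13, giving n₂ = ⌈1.5 × 13⌉ = ⌈19.5⌉ = 20.

n₁ = 13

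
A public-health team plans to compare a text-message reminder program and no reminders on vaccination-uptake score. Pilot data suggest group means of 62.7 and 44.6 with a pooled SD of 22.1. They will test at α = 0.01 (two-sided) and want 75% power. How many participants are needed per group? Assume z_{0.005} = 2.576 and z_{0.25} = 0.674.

n = 32 per group

Cohen's d = |M₁ − M₂| / SD_pooled = |62.7 − 44.6| / 22.1 = 18.1 / 22.1 = 0.819.
For two independent groups with equal n: n = 2·((z_{α/2} + z_β) / d)².
z_{α/2} + z_β = 2.576 + 0.674 = 3.250.
n = 2 × (3.250 / 0.819)² = 2 × 3.968² = 2 × 15.75 = 31.5.
Round up to the next whole participant.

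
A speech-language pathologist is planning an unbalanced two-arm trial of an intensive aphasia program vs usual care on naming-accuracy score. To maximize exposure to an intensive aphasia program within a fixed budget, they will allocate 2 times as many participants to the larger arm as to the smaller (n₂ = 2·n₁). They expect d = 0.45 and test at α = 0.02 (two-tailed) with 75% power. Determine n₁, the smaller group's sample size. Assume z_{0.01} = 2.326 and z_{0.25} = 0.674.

n₁ = 67

With allocation ratio k = n₂/n₁ = 2, Var(x̄₁−x̄₂) = σ²(1/n₁ + 1/(k·n₁)) = σ²·(k+1)/(k·n₁).
So n₁ = (1 + 1/k)·((z_{α/2} + z_β)/d)² = 1.500 × (3.000/0.45)².
n₁ = 1.500 × 44.44 = 66.7.
Round up: n₁ = 67, giving n₂ = 2 × 67 = 134.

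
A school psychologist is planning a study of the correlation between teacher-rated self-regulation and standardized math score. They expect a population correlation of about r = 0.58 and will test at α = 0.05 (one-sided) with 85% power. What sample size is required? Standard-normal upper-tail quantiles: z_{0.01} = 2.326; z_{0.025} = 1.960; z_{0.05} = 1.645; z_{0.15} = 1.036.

Fisher's z: C = ½·ln((1+r)/(1−r)) = ½·ln(3.7619) = 0.6625.
n = ((z_{α} + z_β)/C)² + 3.
(1.645 + 1.036) / 0.6625 = 2.681 / 0.6625 = 4.047.
n = 4.047² + 3 = 16.38 + 3 = 19.4.
Round up.

n = 20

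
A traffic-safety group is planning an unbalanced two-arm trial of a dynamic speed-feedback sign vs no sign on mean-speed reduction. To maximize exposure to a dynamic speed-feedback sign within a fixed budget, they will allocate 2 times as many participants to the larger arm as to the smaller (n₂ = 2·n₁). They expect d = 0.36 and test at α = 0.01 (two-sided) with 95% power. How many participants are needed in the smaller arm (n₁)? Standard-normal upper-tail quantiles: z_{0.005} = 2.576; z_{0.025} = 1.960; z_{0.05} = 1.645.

n₁ = 207

With allocation ratio k = n₂/n₁ = 2, Var(x̄₁−x̄₂) = σ²(1/n₁ + 1/(k·n₁)) = σ²·(k+1)/(k·n₁).
So n₁ = (1 + 1/k)·((z_{α/2} + z_β)/d)² = 1.500 × (4.221/0.36)².
n₁ = 1.500 × 137.48 = 206.2.
Round up: n₁ = 207, giving n₂ = 2 × 207 = 414.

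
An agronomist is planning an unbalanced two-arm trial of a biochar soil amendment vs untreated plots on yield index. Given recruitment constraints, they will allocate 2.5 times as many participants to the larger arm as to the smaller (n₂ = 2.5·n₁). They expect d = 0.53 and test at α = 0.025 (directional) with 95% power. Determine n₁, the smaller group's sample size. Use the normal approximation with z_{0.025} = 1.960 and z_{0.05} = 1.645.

n₁ = 65

With allocation ratio k = n₂/n₁ = 2.5, Var(x̄₁−x̄₂) = σ²(1/n₁ + 1/(k·n₁)) = σ²·(k+1)/(k·n₁).
So n₁ = (1 + 1/k)·((z_{α} + z_β)/d)² = 1.400 × (3.605/0.53)².
n₁ = 1.400 × 46.27 = 64.8.
Round up: n₁ = 65, giving n₂ = ⌈2.5 × 65⌉ = ⌈162.5⌉ = 163.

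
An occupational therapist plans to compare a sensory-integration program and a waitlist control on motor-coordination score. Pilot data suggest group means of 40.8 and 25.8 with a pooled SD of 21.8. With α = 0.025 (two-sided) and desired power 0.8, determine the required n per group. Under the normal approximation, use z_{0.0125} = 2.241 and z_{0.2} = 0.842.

n = 41 per group

Cohen's d = |M₁ − M₂| / SD_pooled = |40.8 − 25.8| / 21.8 = 15.0 / 21.8 = 0.688.
For two independent groups with equal n: n = 2·((z_{α/2} + z_β) / d)².
z_{α/2} + z_β = 2.241 + 0.842 = 3.083.
n = 2 × (3.083 / 0.688)² = 2 × 4.481² = 2 × 20.08 = 40.2.
Round up to the next whole participant.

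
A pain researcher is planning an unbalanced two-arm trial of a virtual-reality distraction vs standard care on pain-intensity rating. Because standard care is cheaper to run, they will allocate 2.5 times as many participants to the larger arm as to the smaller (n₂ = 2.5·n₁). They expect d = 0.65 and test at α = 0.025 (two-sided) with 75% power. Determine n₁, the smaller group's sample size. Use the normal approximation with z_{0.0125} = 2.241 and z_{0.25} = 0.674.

With allocation ratio k = n₂/n₁ = 2.5, Var(x̄₁−x̄₂) = σ²(1/n₁ + 1/(k·n₁)) = σ²·(k+1)/(k·n₁).
So n₁ = (1 + 1/k)·((z_{α/2} + z_β)/d)² = 1.400 × (2.915/0.65)².
n₁ = 1.400 × 20.11 = 28.2.
Round up: n₁ = 29, giving n₂ = ⌈2.5 × 29⌉ = ⌈72.5⌉ = 73.

n₁ = 29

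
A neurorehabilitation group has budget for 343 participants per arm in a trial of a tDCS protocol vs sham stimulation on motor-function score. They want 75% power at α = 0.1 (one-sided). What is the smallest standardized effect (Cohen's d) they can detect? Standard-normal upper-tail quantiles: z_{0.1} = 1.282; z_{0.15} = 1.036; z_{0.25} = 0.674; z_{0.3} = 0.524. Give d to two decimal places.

For two independent groups of n = 343 each: d_min = (z_{α} + z_β)·√(2/n).
z-sum = 1.282 + 0.674 = 1.956.
d_min = 1.956 × √(2/343) = 1.956 × 0.0764 = 0.149.

d_min ≈ 0.15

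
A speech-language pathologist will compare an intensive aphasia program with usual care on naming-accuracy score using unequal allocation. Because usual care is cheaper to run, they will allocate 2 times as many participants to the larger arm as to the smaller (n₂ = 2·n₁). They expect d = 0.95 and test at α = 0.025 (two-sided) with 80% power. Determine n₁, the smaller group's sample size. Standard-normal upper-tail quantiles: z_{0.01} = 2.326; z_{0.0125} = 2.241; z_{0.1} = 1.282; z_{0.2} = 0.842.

With allocation ratio k = n₂/n₁ = 2, Var(x̄₁−x̄₂) = σ²(1/n₁ + 1/(k·n₁)) = σ²·(k+1)/(k·n₁).
So n₁ = (1 + 1/k)·((z_{α/2} + z_β)/d)² = 1.500 × (3.083/0.95)².
n₁ = 1.500 × 10.53 = 15.8.
Round up: n₁ = 16, giving n₂ = 2 × 16 = 32.

n₁ = 16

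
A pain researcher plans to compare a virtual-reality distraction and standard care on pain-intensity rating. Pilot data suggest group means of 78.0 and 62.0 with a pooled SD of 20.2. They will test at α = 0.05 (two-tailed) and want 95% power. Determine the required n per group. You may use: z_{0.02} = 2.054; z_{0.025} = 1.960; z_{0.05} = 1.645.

Cohen's d = |M₁ − M₂| / SD_pooled = |78.0 − 62.0| / 20.2 = 16.0 / 20.2 = 0.792.
For two independent groups with equal n: n = 2·((z_{α/2} + z_β) / d)².
z_{α/2} + z_β = 1.960 + 1.645 = 3.605.
n = 2 × (3.605 / 0.792)² = 2 × 4.552² = 2 × 20.72 = 41.4.
Round up to the next whole participant.

n = 42 per group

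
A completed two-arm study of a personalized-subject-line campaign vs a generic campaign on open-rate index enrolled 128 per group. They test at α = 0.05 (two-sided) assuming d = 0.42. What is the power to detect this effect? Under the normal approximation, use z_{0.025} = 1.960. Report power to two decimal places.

For two equal groups, power = Φ(d·√(n/2) − z_{α/2}).
d·√(n/2) = 0.42 × √(128/2) = 0.42 × 8.000 = 3.360.
z_β = 3.360 − 1.960 = 1.400.
Power = Φ(1.400) = 0.919.

power ≈ 0.92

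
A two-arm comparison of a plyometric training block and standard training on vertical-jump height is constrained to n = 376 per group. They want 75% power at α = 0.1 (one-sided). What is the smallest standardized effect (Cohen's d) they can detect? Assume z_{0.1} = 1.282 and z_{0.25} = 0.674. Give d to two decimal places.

d_min ≈ 0.14

For two independent groups of n = 376 each: d_min = (z_{α} + z_β)·√(2/n).
z-sum = 1.282 + 0.674 = 1.956.
d_min = 1.956 × √(2/376) = 1.956 × 0.0729 = 0.143.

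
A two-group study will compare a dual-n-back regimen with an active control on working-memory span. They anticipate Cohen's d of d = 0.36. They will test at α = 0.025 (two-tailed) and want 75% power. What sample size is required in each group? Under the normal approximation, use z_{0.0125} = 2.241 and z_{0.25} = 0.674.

n = 132 per group

For two independent groups with equal n: n = 2·((z_{α/2} + z_β) / d)².
z_{α/2} + z_β = 2.241 + 0.674 = 2.915.
n = 2 × (2.915 / 0.36)² = 2 × 8.097² = 2 × 65.57 = 131.1.
Round up to the next whole participant.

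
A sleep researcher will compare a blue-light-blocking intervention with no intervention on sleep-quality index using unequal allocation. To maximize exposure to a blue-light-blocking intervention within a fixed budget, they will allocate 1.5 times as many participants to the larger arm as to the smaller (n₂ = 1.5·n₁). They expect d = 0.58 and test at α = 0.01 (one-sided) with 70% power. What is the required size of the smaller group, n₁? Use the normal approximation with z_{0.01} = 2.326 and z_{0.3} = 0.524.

With allocation ratio k = n₂/n₁ = 1.5, Var(x̄₁−x̄₂) = σ²(1/n₁ + 1/(k·n₁)) = σ²·(k+1)/(k·n₁).
So n₁ = (1 + 1/k)·((z_{α} + z_β)/d)² = 1.667 × (2.850/0.58)².
n₁ = 1.667 × 24.15 = 40.2.
Round up: n₁ = 41, giving n₂ = ⌈1.5 × 41⌉ = ⌈61.5⌉ = 62.

n₁ = 41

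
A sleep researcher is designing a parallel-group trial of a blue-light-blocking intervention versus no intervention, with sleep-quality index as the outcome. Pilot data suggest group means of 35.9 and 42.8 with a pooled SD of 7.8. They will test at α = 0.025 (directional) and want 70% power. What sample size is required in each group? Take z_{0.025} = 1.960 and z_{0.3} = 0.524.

Cohen's d = |M₁ − M₂| / SD_pooled = |35.9 − 42.8| / 7.8 = 6.9 / 7.8 = 0.885.
For two independent groups with equal n: n = 2·((z_{α} + z_β) / d)².
z_{α} + z_β = 1.960 + 0.524 = 2.484.
n = 2 × (2.484 / 0.885)² = 2 × 2.807² = 2 × 7.88 = 15.8.
Round up to the next whole participant.

n = 16 per group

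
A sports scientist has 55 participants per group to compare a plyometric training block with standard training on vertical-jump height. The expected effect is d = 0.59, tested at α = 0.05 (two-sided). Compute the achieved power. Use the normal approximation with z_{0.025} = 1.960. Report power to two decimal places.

For two equal groups, power = Φ(d·√(n/2) − z_{α/2}).
d·√(n/2) = 0.59 × √(55/2) = 0.59 × 5.244 = 3.094.
z_β = 3.094 − 1.960 = 1.134.
Power = Φ(1.134) = 0.872.

power ≈ 0.87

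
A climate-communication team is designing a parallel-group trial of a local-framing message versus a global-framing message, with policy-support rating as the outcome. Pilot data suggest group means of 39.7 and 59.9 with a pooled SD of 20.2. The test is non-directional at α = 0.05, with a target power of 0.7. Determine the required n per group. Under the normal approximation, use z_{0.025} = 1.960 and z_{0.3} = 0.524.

Cohen's d = |M₁ − M₂| / SD_pooled = |39.7 − 59.9| / 20.2 = 20.2 / 20.2 = 1.000.
For two independent groups with equal n: n = 2·((z_{α/2} + z_β) / d)².
z_{α/2} + z_β = 1.960 + 0.524 = 2.484.
n = 2 × (2.484 / 1.000)² = 2 × 2.484² = 2 × 6.17 = 12.3.
Round up to the next whole participant.

n = 13 per group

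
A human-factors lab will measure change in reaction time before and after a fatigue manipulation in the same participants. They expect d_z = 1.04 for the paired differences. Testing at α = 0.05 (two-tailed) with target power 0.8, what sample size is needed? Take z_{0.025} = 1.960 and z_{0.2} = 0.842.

n = 8 pairs

For a paired (one-sample on differences) test: n = ((z_{α/2} + z_β) / d)².
z_{α/2} + z_β = 1.960 + 0.842 = 2.802.
n = (2.802 / 1.04)² = 2.694² = 7.26.
Round up.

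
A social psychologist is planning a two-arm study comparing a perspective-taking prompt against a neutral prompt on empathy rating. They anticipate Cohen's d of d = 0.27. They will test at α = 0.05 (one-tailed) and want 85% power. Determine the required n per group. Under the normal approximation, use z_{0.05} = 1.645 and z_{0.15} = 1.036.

For two independent groups with equal n: n = 2·((z_{α} + z_β) / d)².
z_{α} + z_β = 1.645 + 1.036 = 2.681.
n = 2 × (2.681 / 0.27)² = 2 × 9.930² = 2 × 98.60 = 197.2.
Round up to the next whole participant.

n = 198 per group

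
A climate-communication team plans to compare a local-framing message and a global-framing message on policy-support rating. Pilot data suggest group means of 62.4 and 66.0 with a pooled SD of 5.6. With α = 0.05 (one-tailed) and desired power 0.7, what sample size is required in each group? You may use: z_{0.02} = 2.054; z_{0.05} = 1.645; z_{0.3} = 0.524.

Cohen's d = |M₁ − M₂| / SD_pooled = |62.4 − 66.0| / 5.6 = 3.6 / 5.6 = 0.643.
For two independent groups with equal n: n = 2·((z_{α} + z_β) / d)².
z_{α} + z_β = 1.645 + 0.524 = 2.169.
n = 2 × (2.169 / 0.643)² = 2 × 3.373² = 2 × 11.38 = 22.8.
Round up to the next whole participant.

n = 23 per group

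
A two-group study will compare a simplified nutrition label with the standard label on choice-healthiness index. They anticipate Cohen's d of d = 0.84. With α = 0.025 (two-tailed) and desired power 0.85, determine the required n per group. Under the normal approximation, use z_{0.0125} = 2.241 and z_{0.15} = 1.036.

n = 31 per group

For two independent groups with equal n: n = 2·((z_{α/2} + z_β) / d)².
z_{α/2} + z_β = 2.241 + 1.036 = 3.277.
n = 2 × (3.277 / 0.84)² = 2 × 3.901² = 2 × 15.22 = 30.4.
Round up to the next whole participant.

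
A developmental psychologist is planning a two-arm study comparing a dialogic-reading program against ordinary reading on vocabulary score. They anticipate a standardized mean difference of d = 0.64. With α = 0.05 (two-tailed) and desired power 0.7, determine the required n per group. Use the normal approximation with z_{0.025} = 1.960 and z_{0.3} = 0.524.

n = 31 per group

For two independent groups with equal n: n = 2·((z_{α/2} + z_β) / d)².
z_{α/2} + z_β = 1.960 + 0.524 = 2.484.
n = 2 × (2.484 / 0.64)² = 2 × 3.881² = 2 × 15.06 = 30.1.
Round up to the next whole participant.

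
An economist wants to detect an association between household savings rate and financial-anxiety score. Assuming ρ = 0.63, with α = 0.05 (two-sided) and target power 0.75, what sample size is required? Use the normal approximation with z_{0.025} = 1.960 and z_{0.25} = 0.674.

n = 16

Fisher's z: C = ½·ln((1+r)/(1−r)) = ½·ln(4.4054) = 0.7414.
n = ((z_{α/2} + z_β)/C)² + 3.
(1.960 + 0.674) / 0.7414 = 2.634 / 0.7414 = 3.553.
n = 3.553² + 3 = 12.62 + 3 = 15.6.
Round up.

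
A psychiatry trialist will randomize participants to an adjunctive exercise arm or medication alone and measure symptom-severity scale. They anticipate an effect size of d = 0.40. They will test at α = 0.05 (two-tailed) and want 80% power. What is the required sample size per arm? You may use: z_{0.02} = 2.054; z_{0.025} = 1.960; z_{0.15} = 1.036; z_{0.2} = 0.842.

For two independent groups with equal n: n = 2·((z_{α/2} + z_β) / d)².
z_{α/2} + z_β = 1.960 + 0.842 = 2.802.
n = 2 × (2.802 / 0.40)² = 2 × 7.005² = 2 × 49.07 = 98.1.
Round up to the next whole participant.

n = 99 per group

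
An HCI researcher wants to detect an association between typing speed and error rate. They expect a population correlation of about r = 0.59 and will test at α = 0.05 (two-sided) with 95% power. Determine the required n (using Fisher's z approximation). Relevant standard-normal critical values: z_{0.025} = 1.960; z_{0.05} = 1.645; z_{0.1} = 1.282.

n = 32

Fisher's z: C = ½·ln((1+r)/(1−r)) = ½·ln(3.8780) = 0.6777.
n = ((z_{α/2} + z_β)/C)² + 3.
(1.960 + 1.645) / 0.6777 = 3.605 / 0.6777 = 5.319.
n = 5.319² + 3 = 28.30 + 3 = 31.3.
Round up.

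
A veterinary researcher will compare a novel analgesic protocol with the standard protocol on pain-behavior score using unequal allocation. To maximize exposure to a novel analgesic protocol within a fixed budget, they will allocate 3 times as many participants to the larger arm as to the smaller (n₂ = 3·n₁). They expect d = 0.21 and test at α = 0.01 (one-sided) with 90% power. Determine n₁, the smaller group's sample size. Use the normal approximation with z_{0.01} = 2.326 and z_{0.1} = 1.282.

With allocation ratio k = n₂/n₁ = 3, Var(x̄₁−x̄₂) = σ²(1/n₁ + 1/(k·n₁)) = σ²·(k+1)/(k·n₁).
So n₁ = (1 + 1/k)·((z_{α} + z_β)/d)² = 1.333 × (3.608/0.21)².
n₁ = 1.333 × 295.19 = 393.6.
Round up: n₁ = 394, giving n₂ = 3 × 394 = 1182.

n₁ = 394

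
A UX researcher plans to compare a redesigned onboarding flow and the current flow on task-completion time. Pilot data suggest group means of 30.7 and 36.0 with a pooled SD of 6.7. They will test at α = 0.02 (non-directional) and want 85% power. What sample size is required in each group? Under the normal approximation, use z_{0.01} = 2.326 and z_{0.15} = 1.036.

Cohen's d = |M₁ − M₂| / SD_pooled = |30.7 − 36.0| / 6.7 = 5.3 / 6.7 = 0.791.
For two independent groups with equal n: n = 2·((z_{α/2} + z_β) / d)².
z_{α/2} + z_β = 2.326 + 1.036 = 3.362.
n = 2 × (3.362 / 0.791)² = 2 × 4.250² = 2 × 18.07 = 36.1.
Round up to the next whole participant.

n = 37 per group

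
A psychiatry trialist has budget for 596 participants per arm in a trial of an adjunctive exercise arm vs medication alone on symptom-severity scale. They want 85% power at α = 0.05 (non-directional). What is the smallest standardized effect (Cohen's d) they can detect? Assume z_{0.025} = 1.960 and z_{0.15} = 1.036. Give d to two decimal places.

d_min ≈ 0.17

For two independent groups of n = 596 each: d_min = (z_{α/2} + z_β)·√(2/n).
z-sum = 1.960 + 1.036 = 2.996.
d_min = 2.996 × √(2/596) = 2.996 × 0.0579 = 0.174.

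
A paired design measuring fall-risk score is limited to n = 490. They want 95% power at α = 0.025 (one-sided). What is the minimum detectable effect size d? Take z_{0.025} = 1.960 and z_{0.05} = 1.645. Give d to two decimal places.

For a single sample (or paired design) of n = 490: d_min = (z_{α} + z_β)/√n.
z-sum = 1.960 + 1.645 = 3.605.
d_min = 3.605 / √490 = 3.605 / 22.136 = 0.163.

d_min ≈ 0.16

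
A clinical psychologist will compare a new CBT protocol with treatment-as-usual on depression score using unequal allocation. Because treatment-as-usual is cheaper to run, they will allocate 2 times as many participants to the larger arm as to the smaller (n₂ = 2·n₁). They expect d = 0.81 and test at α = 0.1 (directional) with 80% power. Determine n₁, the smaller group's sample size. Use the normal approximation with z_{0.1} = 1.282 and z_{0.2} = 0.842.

With allocation ratio k = n₂/n₁ = 2, Var(x̄₁−x̄₂) = σ²(1/n₁ + 1/(k·n₁)) = σ²·(k+1)/(k·n₁).
So n₁ = (1 + 1/k)·((z_{α} + z_β)/d)² = 1.500 × (2.124/0.81)².
n₁ = 1.500 × 6.88 = 10.3.
Round up: n₁ = 11, giving n₂ = 2 × 11 = 22.

n₁ = 11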